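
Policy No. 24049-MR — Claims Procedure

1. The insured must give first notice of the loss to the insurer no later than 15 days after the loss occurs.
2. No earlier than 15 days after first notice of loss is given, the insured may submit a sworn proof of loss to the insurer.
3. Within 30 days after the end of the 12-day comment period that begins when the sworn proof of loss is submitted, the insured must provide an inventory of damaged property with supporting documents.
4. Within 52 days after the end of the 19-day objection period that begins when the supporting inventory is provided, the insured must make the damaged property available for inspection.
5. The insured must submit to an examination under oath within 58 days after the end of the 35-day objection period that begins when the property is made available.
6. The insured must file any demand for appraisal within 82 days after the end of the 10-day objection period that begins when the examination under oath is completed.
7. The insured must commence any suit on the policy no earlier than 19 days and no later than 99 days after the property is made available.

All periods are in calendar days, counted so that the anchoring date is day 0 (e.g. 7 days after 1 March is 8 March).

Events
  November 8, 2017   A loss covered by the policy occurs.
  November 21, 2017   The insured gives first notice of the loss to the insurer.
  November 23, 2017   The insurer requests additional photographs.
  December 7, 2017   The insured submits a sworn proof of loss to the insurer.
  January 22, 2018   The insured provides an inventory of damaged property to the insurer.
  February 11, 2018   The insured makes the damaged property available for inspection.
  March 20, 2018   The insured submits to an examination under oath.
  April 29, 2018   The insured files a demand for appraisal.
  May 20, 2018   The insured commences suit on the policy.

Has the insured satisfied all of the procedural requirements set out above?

Step 1: 15 days after November 8, 2017 (when the loss occurs) is November 23, 2017; done November 21, 2017 — timely.
Step 2: the earliest permitted date is 15 days after November 21, 2017 (when first notice of loss is given), i.e. December 6, 2017; done December 7, 2017, after the minimum wait.
Step 3: 30 days after December 19, 2017 (end of the 12-day comment period, which began when the sworn proof of loss is submitted on December 7, 2017) is January 18, 2018; done January 22, 2018 — 4 days late.

No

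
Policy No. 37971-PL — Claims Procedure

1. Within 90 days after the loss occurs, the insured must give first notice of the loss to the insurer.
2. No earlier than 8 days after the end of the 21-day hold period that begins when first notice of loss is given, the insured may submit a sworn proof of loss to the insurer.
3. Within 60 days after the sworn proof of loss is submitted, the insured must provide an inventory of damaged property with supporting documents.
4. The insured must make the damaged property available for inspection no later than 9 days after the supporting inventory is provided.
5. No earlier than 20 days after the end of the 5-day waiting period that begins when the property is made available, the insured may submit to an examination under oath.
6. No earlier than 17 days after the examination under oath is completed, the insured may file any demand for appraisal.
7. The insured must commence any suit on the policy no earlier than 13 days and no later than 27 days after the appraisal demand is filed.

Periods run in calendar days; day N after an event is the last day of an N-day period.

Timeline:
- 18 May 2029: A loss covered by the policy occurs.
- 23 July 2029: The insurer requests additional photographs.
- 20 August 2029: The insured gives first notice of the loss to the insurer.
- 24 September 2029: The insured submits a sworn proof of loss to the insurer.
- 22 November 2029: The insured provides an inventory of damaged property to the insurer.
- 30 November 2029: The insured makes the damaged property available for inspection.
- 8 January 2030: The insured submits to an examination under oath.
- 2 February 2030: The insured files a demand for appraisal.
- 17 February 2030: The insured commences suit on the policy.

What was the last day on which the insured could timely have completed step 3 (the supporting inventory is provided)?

Step 3 runs from 24 September 2029, when the sworn proof of loss is submitted. 60 days after 24 September 2029 is 23 November 2029.

23 November 2029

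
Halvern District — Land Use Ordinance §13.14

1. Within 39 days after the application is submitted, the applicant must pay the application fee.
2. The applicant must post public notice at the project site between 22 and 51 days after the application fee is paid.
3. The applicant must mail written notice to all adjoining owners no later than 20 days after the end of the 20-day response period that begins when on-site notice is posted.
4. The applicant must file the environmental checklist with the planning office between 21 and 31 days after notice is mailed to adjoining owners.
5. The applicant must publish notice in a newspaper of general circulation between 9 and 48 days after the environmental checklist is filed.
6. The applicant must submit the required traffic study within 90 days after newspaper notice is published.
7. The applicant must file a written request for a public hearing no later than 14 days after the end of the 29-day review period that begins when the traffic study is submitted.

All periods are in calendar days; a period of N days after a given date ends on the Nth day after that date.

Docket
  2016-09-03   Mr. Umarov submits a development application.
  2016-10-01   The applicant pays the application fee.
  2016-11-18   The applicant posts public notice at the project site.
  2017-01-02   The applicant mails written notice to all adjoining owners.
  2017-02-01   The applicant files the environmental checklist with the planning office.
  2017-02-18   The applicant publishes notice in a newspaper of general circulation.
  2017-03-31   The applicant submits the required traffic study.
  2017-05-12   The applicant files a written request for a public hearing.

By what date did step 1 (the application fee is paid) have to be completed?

Step 1 runs from 2016-09-03, when the application is submitted. 39 days after 2016-09-03 is 2016-10-12.

2016-10-12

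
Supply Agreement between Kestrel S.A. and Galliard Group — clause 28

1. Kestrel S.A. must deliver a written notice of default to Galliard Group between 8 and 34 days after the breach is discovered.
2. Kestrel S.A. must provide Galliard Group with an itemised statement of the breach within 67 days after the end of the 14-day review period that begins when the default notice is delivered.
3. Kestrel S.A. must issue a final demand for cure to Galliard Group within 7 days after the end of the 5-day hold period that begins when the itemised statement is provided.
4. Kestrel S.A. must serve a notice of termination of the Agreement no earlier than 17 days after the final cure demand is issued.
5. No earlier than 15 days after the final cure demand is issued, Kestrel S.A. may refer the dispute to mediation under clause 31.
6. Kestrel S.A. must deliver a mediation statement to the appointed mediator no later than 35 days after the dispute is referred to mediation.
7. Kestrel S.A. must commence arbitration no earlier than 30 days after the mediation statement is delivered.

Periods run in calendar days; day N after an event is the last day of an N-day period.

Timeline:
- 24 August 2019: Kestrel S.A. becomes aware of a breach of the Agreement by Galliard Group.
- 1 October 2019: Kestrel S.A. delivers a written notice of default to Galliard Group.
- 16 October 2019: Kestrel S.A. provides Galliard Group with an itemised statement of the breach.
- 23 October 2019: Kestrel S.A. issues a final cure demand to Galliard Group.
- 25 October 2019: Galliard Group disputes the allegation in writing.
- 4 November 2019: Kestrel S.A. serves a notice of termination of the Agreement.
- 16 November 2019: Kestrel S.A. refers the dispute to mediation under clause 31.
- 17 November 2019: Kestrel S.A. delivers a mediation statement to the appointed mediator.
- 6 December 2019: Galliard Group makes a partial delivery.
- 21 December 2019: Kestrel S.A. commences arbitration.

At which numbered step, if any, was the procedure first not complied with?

Step 1

Step 1: the window is 8–34 days after 24 August 2019 (when the breach is discovered), so 1 September 2019 through 27 September 2019; done 1 October 2019 — 4 days after the window closed.
That is the first point of non-compliance.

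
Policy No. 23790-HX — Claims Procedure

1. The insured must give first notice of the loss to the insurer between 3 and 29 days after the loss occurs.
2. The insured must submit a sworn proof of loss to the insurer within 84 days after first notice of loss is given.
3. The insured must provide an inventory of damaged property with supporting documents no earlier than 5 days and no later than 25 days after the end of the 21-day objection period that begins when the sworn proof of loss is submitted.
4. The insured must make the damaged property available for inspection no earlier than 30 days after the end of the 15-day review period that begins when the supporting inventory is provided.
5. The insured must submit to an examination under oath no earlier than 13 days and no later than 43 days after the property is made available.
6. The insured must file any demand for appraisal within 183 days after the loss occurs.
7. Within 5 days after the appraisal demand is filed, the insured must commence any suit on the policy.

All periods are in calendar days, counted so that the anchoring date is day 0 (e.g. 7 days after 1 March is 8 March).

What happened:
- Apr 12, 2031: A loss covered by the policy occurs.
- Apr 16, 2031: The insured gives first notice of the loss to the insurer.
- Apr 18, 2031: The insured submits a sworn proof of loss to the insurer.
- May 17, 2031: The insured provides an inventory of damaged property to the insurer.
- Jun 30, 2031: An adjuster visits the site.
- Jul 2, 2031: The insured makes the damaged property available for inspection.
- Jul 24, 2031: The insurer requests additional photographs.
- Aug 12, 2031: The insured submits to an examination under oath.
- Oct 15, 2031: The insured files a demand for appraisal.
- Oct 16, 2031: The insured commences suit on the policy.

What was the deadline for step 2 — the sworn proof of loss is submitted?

Step 2 runs from Apr 16, 2031, when first notice of loss is given. 84 days after Apr 16, 2031 is Jul 9, 2031.

Jul 9, 2031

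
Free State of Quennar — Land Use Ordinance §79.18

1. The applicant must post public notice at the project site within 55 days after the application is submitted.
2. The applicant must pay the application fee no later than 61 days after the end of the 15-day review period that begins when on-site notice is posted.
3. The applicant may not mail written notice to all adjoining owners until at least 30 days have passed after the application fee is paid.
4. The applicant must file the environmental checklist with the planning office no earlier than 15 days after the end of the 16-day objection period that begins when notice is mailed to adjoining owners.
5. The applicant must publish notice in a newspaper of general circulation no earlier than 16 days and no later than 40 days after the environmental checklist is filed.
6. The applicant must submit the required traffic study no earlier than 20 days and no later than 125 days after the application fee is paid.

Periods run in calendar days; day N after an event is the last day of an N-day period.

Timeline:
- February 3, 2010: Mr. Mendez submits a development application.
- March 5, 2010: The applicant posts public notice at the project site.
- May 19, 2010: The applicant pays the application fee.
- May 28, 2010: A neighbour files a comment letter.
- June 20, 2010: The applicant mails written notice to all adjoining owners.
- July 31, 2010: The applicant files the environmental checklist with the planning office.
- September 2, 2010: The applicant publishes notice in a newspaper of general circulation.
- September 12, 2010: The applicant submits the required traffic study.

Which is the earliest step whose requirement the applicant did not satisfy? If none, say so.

None — every step was satisfied

Step 1 — counting 55 days from February 3, 2010 (when the application is submitted) gives a deadline of March 30, 2010; completed March 5, 2010, before the deadline.
Step 2 — counting 61 days from March 20, 2010 (end of the 15-day review period, which began when on-site notice is posted on March 5, 2010) gives a deadline of May 20, 2010; done May 19, 2010 — timely.
Step 3 — must wait 30 days from May 19, 2010 (when the application fee is paid), so not before June 18, 2010; June 20, 2010 is on or after that date.
Step 4 — must wait 15 days from July 6, 2010 (end of the 16-day objection period, which began when notice is mailed to adjoining owners on June 20, 2010), so not before July 21, 2010; done July 31, 2010 — permitted.
Step 5 — 16 and 40 days from July 31, 2010 (when the environmental checklist is filed) are August 16, 2010 and September 9, 2010 respectively; September 2, 2010 falls inside that range.
Step 6 — 20 and 125 days from May 19, 2010 (when the application fee is paid) are June 8, 2010 and September 21, 2010 respectively; done September 12, 2010, which is between those dates.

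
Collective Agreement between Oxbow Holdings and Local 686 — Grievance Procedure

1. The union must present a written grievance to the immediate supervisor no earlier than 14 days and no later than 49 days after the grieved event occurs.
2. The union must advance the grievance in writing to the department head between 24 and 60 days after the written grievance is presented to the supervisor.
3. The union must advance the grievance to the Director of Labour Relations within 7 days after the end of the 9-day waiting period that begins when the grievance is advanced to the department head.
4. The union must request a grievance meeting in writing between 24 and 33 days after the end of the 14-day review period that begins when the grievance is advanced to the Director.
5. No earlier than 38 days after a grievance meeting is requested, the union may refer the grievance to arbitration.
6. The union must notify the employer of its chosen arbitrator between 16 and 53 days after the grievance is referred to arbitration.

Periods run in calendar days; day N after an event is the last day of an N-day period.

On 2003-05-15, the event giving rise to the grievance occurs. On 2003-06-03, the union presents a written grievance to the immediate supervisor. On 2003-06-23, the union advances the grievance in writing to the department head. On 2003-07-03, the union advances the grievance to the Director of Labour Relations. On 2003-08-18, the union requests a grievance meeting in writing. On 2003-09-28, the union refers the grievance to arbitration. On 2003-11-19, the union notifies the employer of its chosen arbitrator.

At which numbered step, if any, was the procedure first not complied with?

Step 2

Step 1 — 14 and 49 days from 2003-05-15 (when the grieved event occurs) are 2003-05-29 and 2003-07-03 respectively; done 2003-06-03 — within the window.
Step 2 — 24 and 60 days from 2003-06-03 (when the written grievance is presented to the supervisor) are 2003-06-27 and 2003-08-02 respectively; 2003-06-23 is 4 days too early.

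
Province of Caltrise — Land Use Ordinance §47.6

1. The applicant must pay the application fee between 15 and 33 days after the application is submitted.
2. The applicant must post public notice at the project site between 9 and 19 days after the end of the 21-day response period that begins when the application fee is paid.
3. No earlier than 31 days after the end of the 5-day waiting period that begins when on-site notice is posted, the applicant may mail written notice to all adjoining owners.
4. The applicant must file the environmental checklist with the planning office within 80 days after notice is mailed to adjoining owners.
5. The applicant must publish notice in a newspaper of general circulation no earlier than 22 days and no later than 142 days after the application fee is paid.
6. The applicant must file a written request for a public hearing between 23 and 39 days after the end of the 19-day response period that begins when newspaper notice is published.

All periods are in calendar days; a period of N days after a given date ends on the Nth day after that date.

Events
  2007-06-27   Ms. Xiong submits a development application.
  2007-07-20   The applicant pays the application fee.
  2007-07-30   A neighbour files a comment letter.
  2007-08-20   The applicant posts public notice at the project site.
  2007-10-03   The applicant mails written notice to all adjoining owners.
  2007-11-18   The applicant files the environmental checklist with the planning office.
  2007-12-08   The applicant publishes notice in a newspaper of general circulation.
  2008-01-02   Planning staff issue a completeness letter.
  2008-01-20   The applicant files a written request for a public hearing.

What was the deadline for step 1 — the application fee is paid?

Step 1 runs from 2007-06-27, when the application is submitted. The window is 15–33 days after 2007-06-27; it closes on 2007-07-30.

2007-07-30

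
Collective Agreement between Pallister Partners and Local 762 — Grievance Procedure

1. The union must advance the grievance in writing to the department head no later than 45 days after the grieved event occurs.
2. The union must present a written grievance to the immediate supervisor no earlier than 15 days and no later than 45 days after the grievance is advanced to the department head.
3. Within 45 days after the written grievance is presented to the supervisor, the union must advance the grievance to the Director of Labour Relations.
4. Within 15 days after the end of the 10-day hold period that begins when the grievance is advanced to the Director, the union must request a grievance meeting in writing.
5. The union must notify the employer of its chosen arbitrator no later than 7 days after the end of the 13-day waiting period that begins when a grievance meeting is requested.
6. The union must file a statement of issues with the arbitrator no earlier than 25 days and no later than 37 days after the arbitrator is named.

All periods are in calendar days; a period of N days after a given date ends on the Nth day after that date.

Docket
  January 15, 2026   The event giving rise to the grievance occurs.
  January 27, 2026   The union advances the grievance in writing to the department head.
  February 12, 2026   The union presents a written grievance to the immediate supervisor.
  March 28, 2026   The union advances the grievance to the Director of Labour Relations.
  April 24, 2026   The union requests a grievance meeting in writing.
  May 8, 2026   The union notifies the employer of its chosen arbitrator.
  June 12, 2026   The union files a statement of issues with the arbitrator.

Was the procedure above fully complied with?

Step 1 — counting 45 days from January 15, 2026 (when the grieved event occurs) gives a deadline of March 1, 2026; January 27, 2026 is within that limit.
Step 2 — 15 and 45 days from January 27, 2026 (when the grievance is advanced to the department head) are February 11, 2026 and March 13, 2026 respectively; done February 12, 2026 — within the window.
Step 3 — counting 45 days from February 12, 2026 (when the written grievance is presented to the supervisor) gives a deadline of March 29, 2026; done March 28, 2026 — timely.
Step 4 — counting 15 days from April 7, 2026 (end of the 10-day hold period, which began when the grievance is advanced to the Director on March 28, 2026) gives a deadline of April 22, 2026; done April 24, 2026 — 2 days late.

No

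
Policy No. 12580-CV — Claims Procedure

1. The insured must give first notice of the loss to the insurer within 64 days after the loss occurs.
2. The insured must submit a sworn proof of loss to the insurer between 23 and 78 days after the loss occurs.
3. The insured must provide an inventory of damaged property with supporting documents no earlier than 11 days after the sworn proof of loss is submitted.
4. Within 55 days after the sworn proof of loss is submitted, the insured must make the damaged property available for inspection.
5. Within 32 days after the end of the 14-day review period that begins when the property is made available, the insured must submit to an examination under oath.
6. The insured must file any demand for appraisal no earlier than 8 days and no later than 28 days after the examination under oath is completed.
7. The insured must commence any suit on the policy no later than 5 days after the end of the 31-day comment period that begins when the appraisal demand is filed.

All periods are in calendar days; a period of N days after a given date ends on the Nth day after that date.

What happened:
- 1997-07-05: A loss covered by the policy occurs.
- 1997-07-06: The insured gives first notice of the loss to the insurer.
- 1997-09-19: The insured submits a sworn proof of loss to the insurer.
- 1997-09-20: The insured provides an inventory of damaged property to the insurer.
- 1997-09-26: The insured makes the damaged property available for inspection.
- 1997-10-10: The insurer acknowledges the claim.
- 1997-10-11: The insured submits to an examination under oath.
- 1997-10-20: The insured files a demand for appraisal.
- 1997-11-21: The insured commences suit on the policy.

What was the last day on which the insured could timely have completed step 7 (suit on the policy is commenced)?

1997-11-25

The appraisal demand is filed on 1997-10-20; the 31-day comment period therefore ends 1997-11-20, and step 7 runs from that date. 5 days after 1997-11-20 is 1997-11-25.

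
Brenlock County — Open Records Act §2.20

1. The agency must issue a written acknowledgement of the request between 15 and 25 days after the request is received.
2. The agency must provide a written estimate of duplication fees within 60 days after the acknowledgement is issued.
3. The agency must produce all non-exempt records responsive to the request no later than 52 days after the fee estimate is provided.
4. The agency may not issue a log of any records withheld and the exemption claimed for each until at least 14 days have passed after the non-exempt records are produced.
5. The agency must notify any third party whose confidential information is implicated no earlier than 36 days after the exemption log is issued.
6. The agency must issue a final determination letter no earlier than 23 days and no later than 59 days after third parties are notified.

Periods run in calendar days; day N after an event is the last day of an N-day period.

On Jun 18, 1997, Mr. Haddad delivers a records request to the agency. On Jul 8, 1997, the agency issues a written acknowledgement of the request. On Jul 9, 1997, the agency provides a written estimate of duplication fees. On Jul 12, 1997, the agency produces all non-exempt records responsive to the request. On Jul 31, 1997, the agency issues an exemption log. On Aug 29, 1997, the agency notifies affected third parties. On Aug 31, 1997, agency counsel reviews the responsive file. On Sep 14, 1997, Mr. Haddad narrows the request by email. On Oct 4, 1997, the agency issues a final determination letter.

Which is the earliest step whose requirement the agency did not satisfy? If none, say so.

Step 5

(1) the permitted window runs from Jun 18, 1997 + 15 = Jul 3, 1997 to Jun 18, 1997 + 25 = Jul 13, 1997; done Jul 8, 1997 — within the window.
(2) due by Jul 8, 1997 + 60 days = Sep 6, 1997; completed Jul 9, 1997, before the deadline.
(3) due by Jul 9, 1997 + 52 days = Aug 30, 1997; done Jul 12, 1997 — timely.
(4) permitted from Jul 12, 1997 + 14 days = Jul 26, 1997 onward; done Jul 31, 1997, after the minimum wait.
(5) permitted from Jul 31, 1997 + 36 days = Sep 5, 1997 onward; done Aug 29, 1997 — 7 days too early.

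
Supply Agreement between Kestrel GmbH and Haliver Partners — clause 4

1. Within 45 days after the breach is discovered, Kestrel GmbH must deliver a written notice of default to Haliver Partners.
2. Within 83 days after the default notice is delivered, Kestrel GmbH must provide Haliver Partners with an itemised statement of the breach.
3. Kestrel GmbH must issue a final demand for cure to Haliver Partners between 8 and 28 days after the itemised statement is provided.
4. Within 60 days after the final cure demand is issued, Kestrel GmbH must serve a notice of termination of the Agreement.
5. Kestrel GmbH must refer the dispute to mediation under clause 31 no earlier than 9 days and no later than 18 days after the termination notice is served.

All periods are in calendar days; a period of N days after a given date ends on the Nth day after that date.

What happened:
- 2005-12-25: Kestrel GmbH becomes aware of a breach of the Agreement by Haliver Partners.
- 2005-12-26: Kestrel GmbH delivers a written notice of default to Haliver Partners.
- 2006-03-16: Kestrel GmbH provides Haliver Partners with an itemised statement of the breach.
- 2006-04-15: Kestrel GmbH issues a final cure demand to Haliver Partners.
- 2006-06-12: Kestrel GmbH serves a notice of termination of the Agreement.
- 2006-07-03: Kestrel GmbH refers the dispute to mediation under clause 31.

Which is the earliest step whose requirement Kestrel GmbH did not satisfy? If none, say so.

Step 3

(1) due by 2005-12-25 + 45 days = 2006-02-08; 2005-12-26 is within that limit.
(2) due by 2005-12-26 + 83 days = 2006-03-19; 2006-03-16 is within that limit.
(3) the permitted window runs from 2006-03-16 + 8 = 2006-03-24 to 2006-03-16 + 28 = 2006-04-13; done 2006-04-15 — 2 days after the window closed.
The analysis stops there.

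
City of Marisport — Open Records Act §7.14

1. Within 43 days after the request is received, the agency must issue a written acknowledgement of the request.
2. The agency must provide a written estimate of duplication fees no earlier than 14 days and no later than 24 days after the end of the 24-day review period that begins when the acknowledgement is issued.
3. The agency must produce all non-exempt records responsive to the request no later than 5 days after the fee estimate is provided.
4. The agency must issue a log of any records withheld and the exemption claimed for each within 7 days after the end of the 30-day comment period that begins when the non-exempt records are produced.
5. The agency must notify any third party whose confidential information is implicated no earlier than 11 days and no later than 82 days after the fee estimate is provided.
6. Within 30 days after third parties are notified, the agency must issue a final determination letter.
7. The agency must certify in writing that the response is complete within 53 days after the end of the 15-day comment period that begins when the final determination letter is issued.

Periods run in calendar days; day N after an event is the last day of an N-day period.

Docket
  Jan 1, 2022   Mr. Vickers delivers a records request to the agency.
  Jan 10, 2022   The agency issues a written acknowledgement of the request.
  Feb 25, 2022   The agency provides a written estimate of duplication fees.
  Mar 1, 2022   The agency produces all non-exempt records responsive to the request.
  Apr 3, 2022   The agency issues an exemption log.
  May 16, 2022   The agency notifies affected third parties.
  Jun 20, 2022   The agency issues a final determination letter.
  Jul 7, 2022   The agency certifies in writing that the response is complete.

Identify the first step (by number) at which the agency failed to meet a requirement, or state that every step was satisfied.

(1) due by Jan 1, 2022 + 43 days = Feb 13, 2022; Jan 10, 2022 is within that limit.
(2) the permitted window runs from Feb 3, 2022 + 14 = Feb 17, 2022 to Feb 3, 2022 + 24 = Feb 27, 2022; done Feb 25, 2022 — within the window.
(3) due by Feb 25, 2022 + 5 days = Mar 2, 2022; done Mar 1, 2022 — timely.
(4) due by Mar 31, 2022 + 7 days = Apr 7, 2022; done Apr 3, 2022 — timely.
(5) the permitted window runs from Feb 25, 2022 + 11 = Mar 8, 2022 to Feb 25, 2022 + 82 = May 18, 2022; done May 16, 2022 — within the window.
(6) due by May 16, 2022 + 30 days = Jun 15, 2022; done Jun 20, 2022 — 5 days late.

Step 6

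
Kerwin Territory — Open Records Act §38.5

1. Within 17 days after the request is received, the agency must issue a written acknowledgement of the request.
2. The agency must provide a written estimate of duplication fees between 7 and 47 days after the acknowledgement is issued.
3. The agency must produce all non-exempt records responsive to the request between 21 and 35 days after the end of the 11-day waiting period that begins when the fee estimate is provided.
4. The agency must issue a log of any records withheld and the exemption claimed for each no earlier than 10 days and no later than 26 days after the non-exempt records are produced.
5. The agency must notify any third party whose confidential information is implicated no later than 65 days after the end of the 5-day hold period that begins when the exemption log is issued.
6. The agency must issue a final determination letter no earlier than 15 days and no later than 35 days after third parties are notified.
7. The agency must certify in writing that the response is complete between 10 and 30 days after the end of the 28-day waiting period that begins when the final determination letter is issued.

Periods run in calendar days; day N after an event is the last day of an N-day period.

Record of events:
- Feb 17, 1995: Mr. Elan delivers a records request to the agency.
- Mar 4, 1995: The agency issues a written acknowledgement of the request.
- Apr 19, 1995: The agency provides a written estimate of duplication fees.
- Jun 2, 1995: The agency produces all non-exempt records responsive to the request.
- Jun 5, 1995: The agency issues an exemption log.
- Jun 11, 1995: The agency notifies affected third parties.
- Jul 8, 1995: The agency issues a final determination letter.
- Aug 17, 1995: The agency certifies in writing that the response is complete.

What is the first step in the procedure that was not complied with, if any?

(1) due by Feb 17, 1995 + 17 days = Mar 6, 1995; Mar 4, 1995 is within that limit.
(2) the permitted window runs from Mar 4, 1995 + 7 = Mar 11, 1995 to Mar 4, 1995 + 47 = Apr 20, 1995; done Apr 19, 1995, which is between those dates.
(3) the permitted window runs from Apr 30, 1995 + 21 = May 21, 1995 to Apr 30, 1995 + 35 = Jun 4, 1995; done Jun 2, 1995, which is between those dates.
(4) the permitted window runs from Jun 2, 1995 + 10 = Jun 12, 1995 to Jun 2, 1995 + 26 = Jun 28, 1995; Jun 5, 1995 is 7 days too early.
The procedure was therefore not followed at step 4.

Step 4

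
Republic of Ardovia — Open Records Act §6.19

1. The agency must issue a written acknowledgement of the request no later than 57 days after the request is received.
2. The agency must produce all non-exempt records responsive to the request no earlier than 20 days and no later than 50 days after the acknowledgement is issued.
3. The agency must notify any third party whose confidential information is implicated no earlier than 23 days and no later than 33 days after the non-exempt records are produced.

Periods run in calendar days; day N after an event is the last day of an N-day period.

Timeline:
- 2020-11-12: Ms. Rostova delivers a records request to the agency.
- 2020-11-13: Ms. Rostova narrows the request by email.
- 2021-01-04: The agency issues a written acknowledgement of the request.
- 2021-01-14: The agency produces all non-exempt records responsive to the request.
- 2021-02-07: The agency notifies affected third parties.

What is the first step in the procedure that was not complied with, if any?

Step 2

(1) due by 2020-11-12 + 57 days = 2021-01-08; completed 2021-01-04, before the deadline.
(2) the permitted window runs from 2021-01-04 + 20 = 2021-01-24 to 2021-01-04 + 50 = 2021-02-23; 2021-01-14 is 10 days too early.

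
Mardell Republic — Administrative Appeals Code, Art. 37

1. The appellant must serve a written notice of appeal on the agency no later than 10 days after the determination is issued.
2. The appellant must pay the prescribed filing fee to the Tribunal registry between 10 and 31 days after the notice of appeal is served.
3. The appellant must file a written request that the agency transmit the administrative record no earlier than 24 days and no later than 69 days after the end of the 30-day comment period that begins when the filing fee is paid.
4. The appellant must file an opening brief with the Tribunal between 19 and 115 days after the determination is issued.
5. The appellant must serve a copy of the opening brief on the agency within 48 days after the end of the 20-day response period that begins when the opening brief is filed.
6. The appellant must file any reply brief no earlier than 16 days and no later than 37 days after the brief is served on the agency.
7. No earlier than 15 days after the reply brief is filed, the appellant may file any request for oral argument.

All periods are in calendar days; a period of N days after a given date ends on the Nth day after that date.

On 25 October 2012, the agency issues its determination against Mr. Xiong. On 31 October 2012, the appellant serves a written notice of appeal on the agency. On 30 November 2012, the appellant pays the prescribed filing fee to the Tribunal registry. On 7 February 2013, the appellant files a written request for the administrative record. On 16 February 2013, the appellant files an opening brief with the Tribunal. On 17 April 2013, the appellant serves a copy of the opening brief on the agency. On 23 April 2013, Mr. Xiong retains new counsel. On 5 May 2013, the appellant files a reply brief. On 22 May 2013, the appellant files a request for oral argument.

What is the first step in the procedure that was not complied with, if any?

None — every step was satisfied

Step 1 — counting 10 days from 25 October 2012 (when the determination is issued) gives a deadline of 4 November 2012; 31 October 2012 is within that limit.
Step 2 — 10 and 31 days from 31 October 2012 (when the notice of appeal is served) are 10 November 2012 and 1 December 2012 respectively; done 30 November 2012 — within the window.
Step 3 — 24 and 69 days from 30 December 2012 (end of the 30-day comment period, which began when the filing fee is paid on 30 November 2012) are 23 January 2013 and 9 March 2013 respectively; 7 February 2013 falls inside that range.
Step 4 — 19 and 115 days from 25 October 2012 (when the determination is issued) are 13 November 2012 and 17 February 2013 respectively; 16 February 2013 falls inside that range.
Step 5 — counting 48 days from 8 March 2013 (end of the 20-day response period, which began when the opening brief is filed on 16 February 2013) gives a deadline of 25 April 2013; done 17 April 2013 — timely.
Step 6 — 16 and 37 days from 17 April 2013 (when the brief is served on the agency) are 3 May 2013 and 24 May 2013 respectively; done 5 May 2013 — within the window.
Step 7 — must wait 15 days from 5 May 2013 (when the reply brief is filed), so not before 20 May 2013; 22 May 2013 is on or after that date.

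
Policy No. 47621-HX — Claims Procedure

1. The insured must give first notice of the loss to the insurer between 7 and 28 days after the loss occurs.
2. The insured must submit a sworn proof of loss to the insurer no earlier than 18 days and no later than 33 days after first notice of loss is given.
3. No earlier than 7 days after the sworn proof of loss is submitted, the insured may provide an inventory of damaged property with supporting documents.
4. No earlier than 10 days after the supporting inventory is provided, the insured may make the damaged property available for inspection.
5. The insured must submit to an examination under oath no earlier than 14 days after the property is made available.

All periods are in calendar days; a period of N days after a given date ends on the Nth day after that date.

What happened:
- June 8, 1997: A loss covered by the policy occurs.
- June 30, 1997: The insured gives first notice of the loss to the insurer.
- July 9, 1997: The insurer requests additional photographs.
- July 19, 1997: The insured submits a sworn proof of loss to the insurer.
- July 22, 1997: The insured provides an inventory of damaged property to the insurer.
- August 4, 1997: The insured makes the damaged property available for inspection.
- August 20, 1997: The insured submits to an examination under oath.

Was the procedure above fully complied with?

No

Step 1 — 7 and 28 days from June 8, 1997 (when the loss occurs) are June 15, 1997 and July 6, 1997 respectively; done June 30, 1997 — within the window.
Step 2 — 18 and 33 days from June 30, 1997 (when first notice of loss is given) are July 18, 1997 and August 2, 1997 respectively; July 19, 1997 falls inside that range.
Step 3 — must wait 7 days from July 19, 1997 (when the sworn proof of loss is submitted), so not before July 26, 1997; done July 22, 1997 — 4 days too early.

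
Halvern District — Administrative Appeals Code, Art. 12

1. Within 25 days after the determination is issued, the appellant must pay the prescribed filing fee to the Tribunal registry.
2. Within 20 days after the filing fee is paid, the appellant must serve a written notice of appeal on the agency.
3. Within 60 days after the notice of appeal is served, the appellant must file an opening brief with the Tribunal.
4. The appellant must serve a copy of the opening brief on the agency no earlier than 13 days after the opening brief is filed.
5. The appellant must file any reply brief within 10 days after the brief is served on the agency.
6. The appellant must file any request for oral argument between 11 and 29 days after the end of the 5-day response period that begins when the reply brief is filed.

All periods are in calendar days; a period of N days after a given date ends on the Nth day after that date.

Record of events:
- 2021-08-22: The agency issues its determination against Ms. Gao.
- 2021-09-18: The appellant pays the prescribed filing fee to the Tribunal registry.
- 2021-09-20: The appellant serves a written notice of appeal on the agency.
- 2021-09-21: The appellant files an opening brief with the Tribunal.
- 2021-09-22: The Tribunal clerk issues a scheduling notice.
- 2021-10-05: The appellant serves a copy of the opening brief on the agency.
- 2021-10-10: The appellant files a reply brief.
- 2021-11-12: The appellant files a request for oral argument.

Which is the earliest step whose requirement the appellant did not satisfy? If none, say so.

(1) due by 2021-08-22 + 25 days = 2021-09-16; not done until 2021-09-18, 2 days after the deadline.

Step 1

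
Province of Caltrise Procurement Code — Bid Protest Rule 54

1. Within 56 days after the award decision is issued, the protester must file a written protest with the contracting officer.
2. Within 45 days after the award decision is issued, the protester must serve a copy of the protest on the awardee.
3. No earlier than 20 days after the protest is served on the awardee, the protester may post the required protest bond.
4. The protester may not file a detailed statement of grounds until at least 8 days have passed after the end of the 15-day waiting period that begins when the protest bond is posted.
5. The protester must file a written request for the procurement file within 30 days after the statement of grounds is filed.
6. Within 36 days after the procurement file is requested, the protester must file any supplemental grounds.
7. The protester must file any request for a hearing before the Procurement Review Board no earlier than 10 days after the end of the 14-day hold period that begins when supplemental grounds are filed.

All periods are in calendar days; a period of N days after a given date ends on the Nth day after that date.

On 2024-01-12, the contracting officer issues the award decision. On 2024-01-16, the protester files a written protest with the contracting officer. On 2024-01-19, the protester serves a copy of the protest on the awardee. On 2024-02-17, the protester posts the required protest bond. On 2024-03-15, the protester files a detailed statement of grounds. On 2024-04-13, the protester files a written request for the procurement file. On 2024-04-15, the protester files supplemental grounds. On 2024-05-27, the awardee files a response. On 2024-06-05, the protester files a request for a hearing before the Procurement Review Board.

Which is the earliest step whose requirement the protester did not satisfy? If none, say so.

Step 1: 56 days after 2024-01-12 (when the award decision is issued) is 2024-03-08; 2024-01-16 is within that limit.
Step 2: 45 days after 2024-01-12 (when the award decision is issued) is 2024-02-26; done 2024-01-19 — timely.
Step 3: the earliest permitted date is 20 days after 2024-01-19 (when the protest is served on the awardee), i.e. 2024-02-08; done 2024-02-17, after the minimum wait.
Step 4: the earliest permitted date is 8 days after 2024-03-03 (end of the 15-day waiting period, which began when the protest bond is posted on 2024-02-17), i.e. 2024-03-11; 2024-03-15 is on or after that date.
Step 5: 30 days after 2024-03-15 (when the statement of grounds is filed) is 2024-04-14; done 2024-04-13 — timely.
Step 6: 36 days after 2024-04-13 (when the procurement file is requested) is 2024-05-19; 2024-04-15 is within that limit.
Step 7: the earliest permitted date is 10 days after 2024-04-29 (end of the 14-day hold period, which began when supplemental grounds are filed on 2024-04-15), i.e. 2024-05-09; done 2024-06-05 — permitted.

None — every step was satisfied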